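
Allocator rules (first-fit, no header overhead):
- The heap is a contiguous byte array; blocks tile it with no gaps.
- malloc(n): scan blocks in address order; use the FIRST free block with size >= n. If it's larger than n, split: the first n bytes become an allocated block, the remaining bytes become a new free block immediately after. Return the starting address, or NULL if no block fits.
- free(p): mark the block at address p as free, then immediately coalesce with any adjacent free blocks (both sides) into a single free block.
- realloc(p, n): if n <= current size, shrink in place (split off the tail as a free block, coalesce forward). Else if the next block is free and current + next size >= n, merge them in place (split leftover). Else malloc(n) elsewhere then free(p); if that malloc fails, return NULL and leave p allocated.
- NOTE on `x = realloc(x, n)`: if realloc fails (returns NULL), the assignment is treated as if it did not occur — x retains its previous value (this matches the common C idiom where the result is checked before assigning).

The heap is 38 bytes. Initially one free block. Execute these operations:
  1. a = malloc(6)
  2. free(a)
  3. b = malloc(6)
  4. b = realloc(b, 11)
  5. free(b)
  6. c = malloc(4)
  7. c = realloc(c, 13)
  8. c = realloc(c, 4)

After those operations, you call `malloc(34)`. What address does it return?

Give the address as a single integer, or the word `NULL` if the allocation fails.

Op 1: a = malloc(6) -> a = 0; heap: [0-5 ALLOC][6-37 FREE]
Op 2: free(a) -> (freed a); heap: [0-37 FREE]
Op 3: b = malloc(6) -> b = 0; heap: [0-5 ALLOC][6-37 FREE]
Op 4: b = realloc(b, 11) -> b = 0; heap: [0-10 ALLOC][11-37 FREE]
Op 5: free(b) -> (freed b); heap: [0-37 FREE]
Op 6: c = malloc(4) -> c = 0; heap: [0-3 ALLOC][4-37 FREE]
Op 7: c = realloc(c, 13) -> c = 0; heap: [0-12 ALLOC][13-37 FREE]
Op 8: c = realloc(c, 4) -> c = 0; heap: [0-3 ALLOC][4-37 FREE]
malloc(34): first-fit scan over [0-3 ALLOC][4-37 FREE] -> 4

Answer: 4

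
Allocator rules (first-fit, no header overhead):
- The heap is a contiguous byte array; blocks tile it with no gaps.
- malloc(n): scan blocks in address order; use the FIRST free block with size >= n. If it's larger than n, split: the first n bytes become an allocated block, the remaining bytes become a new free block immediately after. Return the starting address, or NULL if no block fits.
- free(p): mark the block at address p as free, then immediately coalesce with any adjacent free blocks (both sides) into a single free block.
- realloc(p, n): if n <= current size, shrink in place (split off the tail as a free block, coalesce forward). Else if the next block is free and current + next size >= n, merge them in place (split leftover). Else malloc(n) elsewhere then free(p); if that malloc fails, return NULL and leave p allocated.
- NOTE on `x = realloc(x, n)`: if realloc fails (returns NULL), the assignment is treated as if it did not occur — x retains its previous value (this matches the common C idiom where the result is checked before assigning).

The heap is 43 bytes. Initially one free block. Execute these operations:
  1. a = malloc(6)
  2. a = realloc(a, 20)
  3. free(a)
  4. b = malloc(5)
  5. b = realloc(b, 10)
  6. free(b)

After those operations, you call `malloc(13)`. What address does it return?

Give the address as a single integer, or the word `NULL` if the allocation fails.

Op 1: a = malloc(6) -> a = 0; heap: [0-5 ALLOC][6-42 FREE]
Op 2: a = realloc(a, 20) -> a = 0; heap: [0-19 ALLOC][20-42 FREE]
Op 3: free(a) -> (freed a); heap: [0-42 FREE]
Op 4: b = malloc(5) -> b = 0; heap: [0-4 ALLOC][5-42 FREE]
Op 5: b = realloc(b, 10) -> b = 0; heap: [0-9 ALLOC][10-42 FREE]
Op 6: free(b) -> (freed b); heap: [0-42 FREE]
malloc(13): first-fit scan over [0-42 FREE] -> 0

Answer: 0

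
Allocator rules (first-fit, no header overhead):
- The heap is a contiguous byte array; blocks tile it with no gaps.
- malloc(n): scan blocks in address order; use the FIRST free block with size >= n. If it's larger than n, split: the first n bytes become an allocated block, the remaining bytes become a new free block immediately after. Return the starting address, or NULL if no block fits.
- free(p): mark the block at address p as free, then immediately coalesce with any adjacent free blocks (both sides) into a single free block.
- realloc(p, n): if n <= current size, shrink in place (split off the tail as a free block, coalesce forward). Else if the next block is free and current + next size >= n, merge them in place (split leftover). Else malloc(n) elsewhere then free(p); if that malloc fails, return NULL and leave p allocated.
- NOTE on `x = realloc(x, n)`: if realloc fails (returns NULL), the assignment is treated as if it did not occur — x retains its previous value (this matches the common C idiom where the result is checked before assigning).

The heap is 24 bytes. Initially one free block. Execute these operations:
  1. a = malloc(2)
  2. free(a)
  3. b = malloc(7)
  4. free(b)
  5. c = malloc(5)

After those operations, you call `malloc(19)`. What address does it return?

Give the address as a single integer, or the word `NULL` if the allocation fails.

Op 1: a = malloc(2) -> a = 0; heap: [0-1 ALLOC][2-23 FREE]
Op 2: free(a) -> (freed a); heap: [0-23 FREE]
Op 3: b = malloc(7) -> b = 0; heap: [0-6 ALLOC][7-23 FREE]
Op 4: free(b) -> (freed b); heap: [0-23 FREE]
Op 5: c = malloc(5) -> c = 0; heap: [0-4 ALLOC][5-23 FREE]
malloc(19): first-fit scan over [0-4 ALLOC][5-23 FREE] -> 5

Answer: 5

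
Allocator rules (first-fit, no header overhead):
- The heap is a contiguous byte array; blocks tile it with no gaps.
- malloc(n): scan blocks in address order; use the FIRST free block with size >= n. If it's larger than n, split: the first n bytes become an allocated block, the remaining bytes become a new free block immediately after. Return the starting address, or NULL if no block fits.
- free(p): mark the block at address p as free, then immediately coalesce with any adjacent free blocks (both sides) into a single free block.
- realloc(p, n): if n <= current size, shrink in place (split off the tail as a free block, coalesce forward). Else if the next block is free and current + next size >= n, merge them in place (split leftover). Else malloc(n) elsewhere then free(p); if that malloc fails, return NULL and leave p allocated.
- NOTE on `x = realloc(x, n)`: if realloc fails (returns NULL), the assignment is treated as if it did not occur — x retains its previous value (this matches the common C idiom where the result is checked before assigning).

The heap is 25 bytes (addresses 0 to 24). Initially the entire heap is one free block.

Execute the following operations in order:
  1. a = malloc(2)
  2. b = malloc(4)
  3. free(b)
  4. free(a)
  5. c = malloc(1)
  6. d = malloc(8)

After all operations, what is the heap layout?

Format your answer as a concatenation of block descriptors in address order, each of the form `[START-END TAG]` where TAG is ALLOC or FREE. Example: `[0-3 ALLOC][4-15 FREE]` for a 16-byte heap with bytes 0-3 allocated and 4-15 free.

Op 1: a = malloc(2) -> a = 0; heap: [0-1 ALLOC][2-24 FREE]
Op 2: b = malloc(4) -> b = 2; heap: [0-1 ALLOC][2-5 ALLOC][6-24 FREE]
Op 3: free(b) -> (freed b); heap: [0-1 ALLOC][2-24 FREE]
Op 4: free(a) -> (freed a); heap: [0-24 FREE]
Op 5: c = malloc(1) -> c = 0; heap: [0-0 ALLOC][1-24 FREE]
Op 6: d = malloc(8) -> d = 1; heap: [0-0 ALLOC][1-8 ALLOC][9-24 FREE]

Answer: [0-0 ALLOC][1-8 ALLOC][9-24 FREE]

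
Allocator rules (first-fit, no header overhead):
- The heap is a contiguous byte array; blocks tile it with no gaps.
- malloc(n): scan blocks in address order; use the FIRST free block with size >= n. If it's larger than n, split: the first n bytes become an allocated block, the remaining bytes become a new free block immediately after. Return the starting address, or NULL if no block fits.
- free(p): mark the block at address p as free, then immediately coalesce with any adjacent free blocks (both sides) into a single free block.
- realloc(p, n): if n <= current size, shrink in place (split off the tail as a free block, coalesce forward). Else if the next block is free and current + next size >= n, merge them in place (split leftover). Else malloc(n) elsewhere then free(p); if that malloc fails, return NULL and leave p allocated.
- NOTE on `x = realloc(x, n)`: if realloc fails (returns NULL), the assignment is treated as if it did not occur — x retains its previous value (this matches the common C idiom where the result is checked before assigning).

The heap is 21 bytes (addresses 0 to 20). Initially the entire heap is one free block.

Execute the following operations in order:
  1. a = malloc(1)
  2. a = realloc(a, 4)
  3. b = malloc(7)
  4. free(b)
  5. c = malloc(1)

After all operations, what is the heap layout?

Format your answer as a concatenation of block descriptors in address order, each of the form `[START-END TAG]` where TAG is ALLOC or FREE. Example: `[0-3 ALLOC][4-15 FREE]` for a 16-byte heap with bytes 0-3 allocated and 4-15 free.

Answer: [0-3 ALLOC][4-4 ALLOC][5-20 FREE]

Derivation:
Op 1: a = malloc(1) -> a = 0; heap: [0-0 ALLOC][1-20 FREE]
Op 2: a = realloc(a, 4) -> a = 0; heap: [0-3 ALLOC][4-20 FREE]
Op 3: b = malloc(7) -> b = 4; heap: [0-3 ALLOC][4-10 ALLOC][11-20 FREE]
Op 4: free(b) -> (freed b); heap: [0-3 ALLOC][4-20 FREE]
Op 5: c = malloc(1) -> c = 4; heap: [0-3 ALLOC][4-4 ALLOC][5-20 FREE]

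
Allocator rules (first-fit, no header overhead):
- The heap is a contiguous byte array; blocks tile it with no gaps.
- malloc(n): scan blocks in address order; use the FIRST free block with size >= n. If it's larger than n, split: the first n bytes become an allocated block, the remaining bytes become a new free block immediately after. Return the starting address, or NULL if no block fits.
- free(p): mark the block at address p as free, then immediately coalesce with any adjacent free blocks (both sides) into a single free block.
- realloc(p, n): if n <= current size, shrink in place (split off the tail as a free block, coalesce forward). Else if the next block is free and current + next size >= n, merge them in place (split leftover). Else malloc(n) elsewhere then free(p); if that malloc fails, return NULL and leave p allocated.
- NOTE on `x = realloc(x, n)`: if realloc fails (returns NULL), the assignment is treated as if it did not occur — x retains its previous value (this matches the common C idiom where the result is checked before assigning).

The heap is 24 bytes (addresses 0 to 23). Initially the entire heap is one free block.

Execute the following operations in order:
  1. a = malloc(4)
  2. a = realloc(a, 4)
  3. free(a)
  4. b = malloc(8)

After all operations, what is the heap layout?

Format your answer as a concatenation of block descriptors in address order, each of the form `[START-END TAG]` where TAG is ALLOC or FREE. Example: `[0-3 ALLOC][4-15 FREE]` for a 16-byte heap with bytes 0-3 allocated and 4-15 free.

Answer: [0-7 ALLOC][8-23 FREE]

Derivation:
Op 1: a = malloc(4) -> a = 0; heap: [0-3 ALLOC][4-23 FREE]
Op 2: a = realloc(a, 4) -> a = 0; heap: [0-3 ALLOC][4-23 FREE]
Op 3: free(a) -> (freed a); heap: [0-23 FREE]
Op 4: b = malloc(8) -> b = 0; heap: [0-7 ALLOC][8-23 FREE]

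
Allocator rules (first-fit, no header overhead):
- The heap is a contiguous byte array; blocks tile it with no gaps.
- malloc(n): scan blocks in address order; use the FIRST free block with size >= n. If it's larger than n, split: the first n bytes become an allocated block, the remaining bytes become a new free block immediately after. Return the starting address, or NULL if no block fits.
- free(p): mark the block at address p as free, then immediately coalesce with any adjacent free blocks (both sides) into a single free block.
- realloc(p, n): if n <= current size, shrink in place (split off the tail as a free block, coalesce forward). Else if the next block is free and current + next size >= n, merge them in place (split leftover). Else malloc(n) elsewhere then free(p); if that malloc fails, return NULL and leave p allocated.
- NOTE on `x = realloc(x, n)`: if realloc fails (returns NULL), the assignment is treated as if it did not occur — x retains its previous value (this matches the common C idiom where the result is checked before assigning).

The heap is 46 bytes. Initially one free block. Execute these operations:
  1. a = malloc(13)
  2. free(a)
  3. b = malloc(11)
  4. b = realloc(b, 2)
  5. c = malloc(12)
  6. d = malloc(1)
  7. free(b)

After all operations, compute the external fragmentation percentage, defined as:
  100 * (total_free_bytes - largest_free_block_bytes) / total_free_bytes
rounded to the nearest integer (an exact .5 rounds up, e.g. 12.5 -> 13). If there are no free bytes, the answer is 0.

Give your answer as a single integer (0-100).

Answer: 6

Derivation:
Op 1: a = malloc(13) -> a = 0; heap: [0-12 ALLOC][13-45 FREE]
Op 2: free(a) -> (freed a); heap: [0-45 FREE]
Op 3: b = malloc(11) -> b = 0; heap: [0-10 ALLOC][11-45 FREE]
Op 4: b = realloc(b, 2) -> b = 0; heap: [0-1 ALLOC][2-45 FREE]
Op 5: c = malloc(12) -> c = 2; heap: [0-1 ALLOC][2-13 ALLOC][14-45 FREE]
Op 6: d = malloc(1) -> d = 14; heap: [0-1 ALLOC][2-13 ALLOC][14-14 ALLOC][15-45 FREE]
Op 7: free(b) -> (freed b); heap: [0-1 FREE][2-13 ALLOC][14-14 ALLOC][15-45 FREE]
Free blocks: [2 31] total_free=33 largest=31 -> 100*(33-31)/33 = 200/33 ≈ 6.061 -> rounds to 6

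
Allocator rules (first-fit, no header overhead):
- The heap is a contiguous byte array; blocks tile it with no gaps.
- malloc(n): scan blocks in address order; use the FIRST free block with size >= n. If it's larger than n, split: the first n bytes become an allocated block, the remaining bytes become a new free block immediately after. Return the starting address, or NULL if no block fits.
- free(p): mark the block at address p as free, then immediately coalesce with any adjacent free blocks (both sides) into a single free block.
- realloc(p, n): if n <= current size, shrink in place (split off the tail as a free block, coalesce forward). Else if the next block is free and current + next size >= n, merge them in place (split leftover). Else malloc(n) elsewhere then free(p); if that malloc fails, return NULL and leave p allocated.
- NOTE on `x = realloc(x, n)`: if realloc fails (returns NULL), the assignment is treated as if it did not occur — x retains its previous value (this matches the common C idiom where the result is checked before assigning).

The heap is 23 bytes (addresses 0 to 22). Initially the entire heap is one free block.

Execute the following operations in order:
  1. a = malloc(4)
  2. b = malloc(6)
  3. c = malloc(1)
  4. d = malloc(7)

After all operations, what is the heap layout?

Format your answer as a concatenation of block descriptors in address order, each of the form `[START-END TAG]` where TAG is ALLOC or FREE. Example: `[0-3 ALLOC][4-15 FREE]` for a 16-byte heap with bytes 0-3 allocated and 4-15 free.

Op 1: a = malloc(4) -> a = 0; heap: [0-3 ALLOC][4-22 FREE]
Op 2: b = malloc(6) -> b = 4; heap: [0-3 ALLOC][4-9 ALLOC][10-22 FREE]
Op 3: c = malloc(1) -> c = 10; heap: [0-3 ALLOC][4-9 ALLOC][10-10 ALLOC][11-22 FREE]
Op 4: d = malloc(7) -> d = 11; heap: [0-3 ALLOC][4-9 ALLOC][10-10 ALLOC][11-17 ALLOC][18-22 FREE]

Answer: [0-3 ALLOC][4-9 ALLOC][10-10 ALLOC][11-17 ALLOC][18-22 FREE]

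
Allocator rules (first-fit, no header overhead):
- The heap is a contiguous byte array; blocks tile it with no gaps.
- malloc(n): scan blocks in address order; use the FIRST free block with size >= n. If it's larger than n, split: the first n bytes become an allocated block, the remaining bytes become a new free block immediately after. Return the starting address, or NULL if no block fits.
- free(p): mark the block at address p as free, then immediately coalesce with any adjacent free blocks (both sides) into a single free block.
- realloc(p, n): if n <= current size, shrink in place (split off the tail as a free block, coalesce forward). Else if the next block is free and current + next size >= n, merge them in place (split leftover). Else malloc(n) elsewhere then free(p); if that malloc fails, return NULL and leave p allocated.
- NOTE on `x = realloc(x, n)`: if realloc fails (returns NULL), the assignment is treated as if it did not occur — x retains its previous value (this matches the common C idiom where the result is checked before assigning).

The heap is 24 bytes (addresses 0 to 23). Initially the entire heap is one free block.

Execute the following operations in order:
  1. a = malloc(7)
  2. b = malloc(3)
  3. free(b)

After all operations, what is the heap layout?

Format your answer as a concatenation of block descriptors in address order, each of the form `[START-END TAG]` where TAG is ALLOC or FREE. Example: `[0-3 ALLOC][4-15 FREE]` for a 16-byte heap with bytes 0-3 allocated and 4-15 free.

Answer: [0-6 ALLOC][7-23 FREE]

Derivation:
Op 1: a = malloc(7) -> a = 0; heap: [0-6 ALLOC][7-23 FREE]
Op 2: b = malloc(3) -> b = 7; heap: [0-6 ALLOC][7-9 ALLOC][10-23 FREE]
Op 3: free(b) -> (freed b); heap: [0-6 ALLOC][7-23 FREE]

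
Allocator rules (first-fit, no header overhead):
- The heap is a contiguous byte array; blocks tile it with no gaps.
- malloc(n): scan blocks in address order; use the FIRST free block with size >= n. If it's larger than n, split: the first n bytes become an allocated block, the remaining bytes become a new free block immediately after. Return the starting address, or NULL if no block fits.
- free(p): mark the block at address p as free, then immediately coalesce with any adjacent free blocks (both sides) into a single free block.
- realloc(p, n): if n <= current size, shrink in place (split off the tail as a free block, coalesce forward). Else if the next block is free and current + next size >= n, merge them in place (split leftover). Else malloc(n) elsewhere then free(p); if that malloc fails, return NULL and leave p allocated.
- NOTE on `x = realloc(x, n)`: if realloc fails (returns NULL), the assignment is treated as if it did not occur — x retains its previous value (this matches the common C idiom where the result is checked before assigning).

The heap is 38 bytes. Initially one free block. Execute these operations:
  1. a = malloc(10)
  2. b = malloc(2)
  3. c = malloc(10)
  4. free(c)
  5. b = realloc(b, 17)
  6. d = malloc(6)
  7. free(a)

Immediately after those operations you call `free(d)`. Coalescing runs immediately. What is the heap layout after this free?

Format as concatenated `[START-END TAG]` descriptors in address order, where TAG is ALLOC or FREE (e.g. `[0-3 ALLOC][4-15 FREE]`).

Answer: [0-9 FREE][10-26 ALLOC][27-37 FREE]

Derivation:
Op 1: a = malloc(10) -> a = 0; heap: [0-9 ALLOC][10-37 FREE]
Op 2: b = malloc(2) -> b = 10; heap: [0-9 ALLOC][10-11 ALLOC][12-37 FREE]
Op 3: c = malloc(10) -> c = 12; heap: [0-9 ALLOC][10-11 ALLOC][12-21 ALLOC][22-37 FREE]
Op 4: free(c) -> (freed c); heap: [0-9 ALLOC][10-11 ALLOC][12-37 FREE]
Op 5: b = realloc(b, 17) -> b = 10; heap: [0-9 ALLOC][10-26 ALLOC][27-37 FREE]
Op 6: d = malloc(6) -> d = 27; heap: [0-9 ALLOC][10-26 ALLOC][27-32 ALLOC][33-37 FREE]
Op 7: free(a) -> (freed a); heap: [0-9 FREE][10-26 ALLOC][27-32 ALLOC][33-37 FREE]
free(d): d = 27 -> block [27-32 ALLOC]; mark free, coalesce with adjacent free neighbors -> [0-9 FREE][10-26 ALLOC][27-37 FREE]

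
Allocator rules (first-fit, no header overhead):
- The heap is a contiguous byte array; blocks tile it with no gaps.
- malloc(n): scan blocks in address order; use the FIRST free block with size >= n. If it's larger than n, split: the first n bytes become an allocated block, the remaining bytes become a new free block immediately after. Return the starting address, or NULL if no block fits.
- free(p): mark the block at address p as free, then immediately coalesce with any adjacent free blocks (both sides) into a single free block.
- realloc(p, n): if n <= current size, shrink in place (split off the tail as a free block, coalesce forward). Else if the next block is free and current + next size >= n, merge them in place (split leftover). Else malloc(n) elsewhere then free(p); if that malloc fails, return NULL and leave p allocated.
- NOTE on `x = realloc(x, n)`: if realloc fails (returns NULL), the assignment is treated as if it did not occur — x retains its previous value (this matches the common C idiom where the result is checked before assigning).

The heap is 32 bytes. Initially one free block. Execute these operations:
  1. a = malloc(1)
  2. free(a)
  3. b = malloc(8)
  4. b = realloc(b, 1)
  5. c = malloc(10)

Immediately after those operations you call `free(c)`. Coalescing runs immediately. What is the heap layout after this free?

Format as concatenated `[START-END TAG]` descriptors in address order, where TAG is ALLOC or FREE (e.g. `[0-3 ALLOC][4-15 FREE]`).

Answer: [0-0 ALLOC][1-31 FREE]

Derivation:
Op 1: a = malloc(1) -> a = 0; heap: [0-0 ALLOC][1-31 FREE]
Op 2: free(a) -> (freed a); heap: [0-31 FREE]
Op 3: b = malloc(8) -> b = 0; heap: [0-7 ALLOC][8-31 FREE]
Op 4: b = realloc(b, 1) -> b = 0; heap: [0-0 ALLOC][1-31 FREE]
Op 5: c = malloc(10) -> c = 1; heap: [0-0 ALLOC][1-10 ALLOC][11-31 FREE]
free(c): c = 1 -> block [1-10 ALLOC]; mark free, coalesce with adjacent free neighbors -> [0-0 ALLOC][1-31 FREE]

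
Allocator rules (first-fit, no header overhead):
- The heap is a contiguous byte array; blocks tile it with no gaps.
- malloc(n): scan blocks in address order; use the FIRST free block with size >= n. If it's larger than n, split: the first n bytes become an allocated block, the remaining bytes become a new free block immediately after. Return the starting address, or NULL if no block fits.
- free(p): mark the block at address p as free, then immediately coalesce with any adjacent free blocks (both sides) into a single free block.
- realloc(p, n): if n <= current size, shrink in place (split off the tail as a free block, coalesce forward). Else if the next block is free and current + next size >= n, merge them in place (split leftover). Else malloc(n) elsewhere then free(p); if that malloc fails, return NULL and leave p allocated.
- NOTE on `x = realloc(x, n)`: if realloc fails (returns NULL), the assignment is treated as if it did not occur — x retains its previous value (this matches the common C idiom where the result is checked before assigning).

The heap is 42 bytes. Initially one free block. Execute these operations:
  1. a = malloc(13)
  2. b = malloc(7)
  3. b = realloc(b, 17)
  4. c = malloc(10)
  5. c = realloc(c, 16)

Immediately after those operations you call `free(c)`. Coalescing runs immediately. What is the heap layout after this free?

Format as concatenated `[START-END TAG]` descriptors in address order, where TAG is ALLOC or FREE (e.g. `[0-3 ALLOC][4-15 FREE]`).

Op 1: a = malloc(13) -> a = 0; heap: [0-12 ALLOC][13-41 FREE]
Op 2: b = malloc(7) -> b = 13; heap: [0-12 ALLOC][13-19 ALLOC][20-41 FREE]
Op 3: b = realloc(b, 17) -> b = 13; heap: [0-12 ALLOC][13-29 ALLOC][30-41 FREE]
Op 4: c = malloc(10) -> c = 30; heap: [0-12 ALLOC][13-29 ALLOC][30-39 ALLOC][40-41 FREE]
Op 5: c = realloc(c, 16) -> NULL (c unchanged); heap: [0-12 ALLOC][13-29 ALLOC][30-39 ALLOC][40-41 FREE]
free(c): c = 30 -> block [30-39 ALLOC]; mark free, coalesce with adjacent free neighbors -> [0-12 ALLOC][13-29 ALLOC][30-41 FREE]

Answer: [0-12 ALLOC][13-29 ALLOC][30-41 FREE]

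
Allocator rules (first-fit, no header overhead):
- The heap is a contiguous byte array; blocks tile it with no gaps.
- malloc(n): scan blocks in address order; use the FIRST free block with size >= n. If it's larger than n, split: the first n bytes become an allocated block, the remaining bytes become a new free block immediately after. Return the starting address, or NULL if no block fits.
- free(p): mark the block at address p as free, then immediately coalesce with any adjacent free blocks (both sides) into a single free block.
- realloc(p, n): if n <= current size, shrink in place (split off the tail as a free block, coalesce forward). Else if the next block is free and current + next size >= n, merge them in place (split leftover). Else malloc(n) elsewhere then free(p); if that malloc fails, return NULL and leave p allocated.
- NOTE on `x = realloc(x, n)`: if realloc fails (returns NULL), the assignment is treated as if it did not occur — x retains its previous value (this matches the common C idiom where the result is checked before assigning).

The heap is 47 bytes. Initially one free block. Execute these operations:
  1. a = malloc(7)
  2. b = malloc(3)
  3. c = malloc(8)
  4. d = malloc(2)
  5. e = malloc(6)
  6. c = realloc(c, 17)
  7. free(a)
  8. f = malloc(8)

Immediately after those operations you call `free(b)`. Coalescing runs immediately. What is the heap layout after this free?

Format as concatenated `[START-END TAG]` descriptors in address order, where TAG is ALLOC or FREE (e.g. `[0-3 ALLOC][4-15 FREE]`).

Op 1: a = malloc(7) -> a = 0; heap: [0-6 ALLOC][7-46 FREE]
Op 2: b = malloc(3) -> b = 7; heap: [0-6 ALLOC][7-9 ALLOC][10-46 FREE]
Op 3: c = malloc(8) -> c = 10; heap: [0-6 ALLOC][7-9 ALLOC][10-17 ALLOC][18-46 FREE]
Op 4: d = malloc(2) -> d = 18; heap: [0-6 ALLOC][7-9 ALLOC][10-17 ALLOC][18-19 ALLOC][20-46 FREE]
Op 5: e = malloc(6) -> e = 20; heap: [0-6 ALLOC][7-9 ALLOC][10-17 ALLOC][18-19 ALLOC][20-25 ALLOC][26-46 FREE]
Op 6: c = realloc(c, 17) -> c = 26; heap: [0-6 ALLOC][7-9 ALLOC][10-17 FREE][18-19 ALLOC][20-25 ALLOC][26-42 ALLOC][43-46 FREE]
Op 7: free(a) -> (freed a); heap: [0-6 FREE][7-9 ALLOC][10-17 FREE][18-19 ALLOC][20-25 ALLOC][26-42 ALLOC][43-46 FREE]
Op 8: f = malloc(8) -> f = 10; heap: [0-6 FREE][7-9 ALLOC][10-17 ALLOC][18-19 ALLOC][20-25 ALLOC][26-42 ALLOC][43-46 FREE]
free(b): b = 7 -> block [7-9 ALLOC]; mark free, coalesce with adjacent free neighbors -> [0-9 FREE][10-17 ALLOC][18-19 ALLOC][20-25 ALLOC][26-42 ALLOC][43-46 FREE]

Answer: [0-9 FREE][10-17 ALLOC][18-19 ALLOC][20-25 ALLOC][26-42 ALLOC][43-46 FREE]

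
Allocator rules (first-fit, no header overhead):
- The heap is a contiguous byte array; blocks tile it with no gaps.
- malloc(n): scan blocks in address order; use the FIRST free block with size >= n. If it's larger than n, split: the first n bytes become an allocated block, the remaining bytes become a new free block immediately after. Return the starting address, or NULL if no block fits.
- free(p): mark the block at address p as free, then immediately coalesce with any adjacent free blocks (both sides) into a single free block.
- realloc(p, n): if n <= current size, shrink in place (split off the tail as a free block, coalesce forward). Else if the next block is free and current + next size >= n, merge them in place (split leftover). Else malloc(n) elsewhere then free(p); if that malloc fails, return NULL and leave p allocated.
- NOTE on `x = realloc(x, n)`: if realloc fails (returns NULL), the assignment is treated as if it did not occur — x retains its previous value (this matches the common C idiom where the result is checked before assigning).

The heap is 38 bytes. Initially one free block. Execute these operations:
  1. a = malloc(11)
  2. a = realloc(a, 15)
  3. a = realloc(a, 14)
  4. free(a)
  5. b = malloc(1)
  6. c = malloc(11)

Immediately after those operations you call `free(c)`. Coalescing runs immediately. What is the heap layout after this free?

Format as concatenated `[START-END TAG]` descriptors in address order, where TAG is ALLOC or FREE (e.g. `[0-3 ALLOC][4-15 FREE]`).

Op 1: a = malloc(11) -> a = 0; heap: [0-10 ALLOC][11-37 FREE]
Op 2: a = realloc(a, 15) -> a = 0; heap: [0-14 ALLOC][15-37 FREE]
Op 3: a = realloc(a, 14) -> a = 0; heap: [0-13 ALLOC][14-37 FREE]
Op 4: free(a) -> (freed a); heap: [0-37 FREE]
Op 5: b = malloc(1) -> b = 0; heap: [0-0 ALLOC][1-37 FREE]
Op 6: c = malloc(11) -> c = 1; heap: [0-0 ALLOC][1-11 ALLOC][12-37 FREE]
free(c): c = 1 -> block [1-11 ALLOC]; mark free, coalesce with adjacent free neighbors -> [0-0 ALLOC][1-37 FREE]

Answer: [0-0 ALLOC][1-37 FREE]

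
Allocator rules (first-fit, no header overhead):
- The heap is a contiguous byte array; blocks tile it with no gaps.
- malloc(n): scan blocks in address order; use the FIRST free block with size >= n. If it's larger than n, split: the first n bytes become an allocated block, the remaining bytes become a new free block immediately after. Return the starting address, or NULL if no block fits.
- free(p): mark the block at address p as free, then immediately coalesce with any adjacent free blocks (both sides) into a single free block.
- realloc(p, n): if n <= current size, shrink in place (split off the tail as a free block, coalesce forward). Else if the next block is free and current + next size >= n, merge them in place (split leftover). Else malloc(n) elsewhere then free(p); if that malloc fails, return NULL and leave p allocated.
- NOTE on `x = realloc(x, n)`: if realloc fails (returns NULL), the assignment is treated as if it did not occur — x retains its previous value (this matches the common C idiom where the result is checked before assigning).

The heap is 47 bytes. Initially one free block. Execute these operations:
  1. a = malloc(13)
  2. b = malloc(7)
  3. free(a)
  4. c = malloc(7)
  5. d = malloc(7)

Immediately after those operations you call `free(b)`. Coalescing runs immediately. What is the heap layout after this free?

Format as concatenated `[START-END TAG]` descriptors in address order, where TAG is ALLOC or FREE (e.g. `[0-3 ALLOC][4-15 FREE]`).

Op 1: a = malloc(13) -> a = 0; heap: [0-12 ALLOC][13-46 FREE]
Op 2: b = malloc(7) -> b = 13; heap: [0-12 ALLOC][13-19 ALLOC][20-46 FREE]
Op 3: free(a) -> (freed a); heap: [0-12 FREE][13-19 ALLOC][20-46 FREE]
Op 4: c = malloc(7) -> c = 0; heap: [0-6 ALLOC][7-12 FREE][13-19 ALLOC][20-46 FREE]
Op 5: d = malloc(7) -> d = 20; heap: [0-6 ALLOC][7-12 FREE][13-19 ALLOC][20-26 ALLOC][27-46 FREE]
free(b): b = 13 -> block [13-19 ALLOC]; mark free, coalesce with adjacent free neighbors -> [0-6 ALLOC][7-19 FREE][20-26 ALLOC][27-46 FREE]

Answer: [0-6 ALLOC][7-19 FREE][20-26 ALLOC][27-46 FREE]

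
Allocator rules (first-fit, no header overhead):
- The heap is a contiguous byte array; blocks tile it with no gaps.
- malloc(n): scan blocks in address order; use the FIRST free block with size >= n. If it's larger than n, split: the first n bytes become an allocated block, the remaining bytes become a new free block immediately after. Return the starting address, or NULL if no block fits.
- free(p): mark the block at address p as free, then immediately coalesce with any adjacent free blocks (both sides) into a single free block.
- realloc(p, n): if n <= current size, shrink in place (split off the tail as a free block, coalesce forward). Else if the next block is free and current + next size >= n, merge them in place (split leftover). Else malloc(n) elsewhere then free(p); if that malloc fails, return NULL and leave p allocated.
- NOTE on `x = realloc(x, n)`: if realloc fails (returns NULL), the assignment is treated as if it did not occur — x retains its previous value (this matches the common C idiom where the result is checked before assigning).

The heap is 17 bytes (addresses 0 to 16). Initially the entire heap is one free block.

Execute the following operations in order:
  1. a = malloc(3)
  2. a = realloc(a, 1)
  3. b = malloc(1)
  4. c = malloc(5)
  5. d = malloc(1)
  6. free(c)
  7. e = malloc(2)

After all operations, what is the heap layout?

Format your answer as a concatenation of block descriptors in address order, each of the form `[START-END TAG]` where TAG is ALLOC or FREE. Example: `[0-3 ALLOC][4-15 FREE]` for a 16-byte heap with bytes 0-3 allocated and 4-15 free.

Answer: [0-0 ALLOC][1-1 ALLOC][2-3 ALLOC][4-6 FREE][7-7 ALLOC][8-16 FREE]

Derivation:
Op 1: a = malloc(3) -> a = 0; heap: [0-2 ALLOC][3-16 FREE]
Op 2: a = realloc(a, 1) -> a = 0; heap: [0-0 ALLOC][1-16 FREE]
Op 3: b = malloc(1) -> b = 1; heap: [0-0 ALLOC][1-1 ALLOC][2-16 FREE]
Op 4: c = malloc(5) -> c = 2; heap: [0-0 ALLOC][1-1 ALLOC][2-6 ALLOC][7-16 FREE]
Op 5: d = malloc(1) -> d = 7; heap: [0-0 ALLOC][1-1 ALLOC][2-6 ALLOC][7-7 ALLOC][8-16 FREE]
Op 6: free(c) -> (freed c); heap: [0-0 ALLOC][1-1 ALLOC][2-6 FREE][7-7 ALLOC][8-16 FREE]
Op 7: e = malloc(2) -> e = 2; heap: [0-0 ALLOC][1-1 ALLOC][2-3 ALLOC][4-6 FREE][7-7 ALLOC][8-16 FREE]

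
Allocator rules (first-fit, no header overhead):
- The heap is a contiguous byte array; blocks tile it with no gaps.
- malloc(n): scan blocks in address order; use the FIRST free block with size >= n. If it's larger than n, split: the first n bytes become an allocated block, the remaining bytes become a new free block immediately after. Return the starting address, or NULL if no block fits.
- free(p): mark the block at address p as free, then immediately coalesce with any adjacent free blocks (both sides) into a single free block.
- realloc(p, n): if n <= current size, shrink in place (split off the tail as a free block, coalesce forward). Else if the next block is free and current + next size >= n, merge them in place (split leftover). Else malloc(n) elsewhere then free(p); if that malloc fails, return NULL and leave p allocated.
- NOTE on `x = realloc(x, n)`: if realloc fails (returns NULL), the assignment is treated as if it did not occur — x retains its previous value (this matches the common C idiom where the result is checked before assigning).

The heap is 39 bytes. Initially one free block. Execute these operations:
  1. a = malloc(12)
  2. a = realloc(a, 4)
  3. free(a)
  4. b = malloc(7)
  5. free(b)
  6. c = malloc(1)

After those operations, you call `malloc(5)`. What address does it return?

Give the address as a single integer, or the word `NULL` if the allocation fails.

Answer: 1

Derivation:
Op 1: a = malloc(12) -> a = 0; heap: [0-11 ALLOC][12-38 FREE]
Op 2: a = realloc(a, 4) -> a = 0; heap: [0-3 ALLOC][4-38 FREE]
Op 3: free(a) -> (freed a); heap: [0-38 FREE]
Op 4: b = malloc(7) -> b = 0; heap: [0-6 ALLOC][7-38 FREE]
Op 5: free(b) -> (freed b); heap: [0-38 FREE]
Op 6: c = malloc(1) -> c = 0; heap: [0-0 ALLOC][1-38 FREE]
malloc(5): first-fit scan over [0-0 ALLOC][1-38 FREE] -> 1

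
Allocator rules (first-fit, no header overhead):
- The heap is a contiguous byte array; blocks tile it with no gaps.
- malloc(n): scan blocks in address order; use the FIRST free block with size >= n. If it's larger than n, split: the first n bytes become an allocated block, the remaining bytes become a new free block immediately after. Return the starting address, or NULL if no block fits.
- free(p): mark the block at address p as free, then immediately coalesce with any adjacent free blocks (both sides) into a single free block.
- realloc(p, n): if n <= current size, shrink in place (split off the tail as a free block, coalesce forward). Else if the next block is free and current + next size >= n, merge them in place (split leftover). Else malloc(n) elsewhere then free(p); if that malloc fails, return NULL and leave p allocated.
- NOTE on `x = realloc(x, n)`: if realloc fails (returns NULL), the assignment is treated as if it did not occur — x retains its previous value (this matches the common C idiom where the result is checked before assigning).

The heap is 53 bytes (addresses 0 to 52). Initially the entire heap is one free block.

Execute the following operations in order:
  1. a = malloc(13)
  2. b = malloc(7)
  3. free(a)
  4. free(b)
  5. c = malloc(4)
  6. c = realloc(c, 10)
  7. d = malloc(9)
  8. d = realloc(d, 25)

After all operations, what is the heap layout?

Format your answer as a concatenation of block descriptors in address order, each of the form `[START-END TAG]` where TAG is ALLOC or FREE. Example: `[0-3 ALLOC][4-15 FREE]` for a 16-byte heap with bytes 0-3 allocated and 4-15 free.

Op 1: a = malloc(13) -> a = 0; heap: [0-12 ALLOC][13-52 FREE]
Op 2: b = malloc(7) -> b = 13; heap: [0-12 ALLOC][13-19 ALLOC][20-52 FREE]
Op 3: free(a) -> (freed a); heap: [0-12 FREE][13-19 ALLOC][20-52 FREE]
Op 4: free(b) -> (freed b); heap: [0-52 FREE]
Op 5: c = malloc(4) -> c = 0; heap: [0-3 ALLOC][4-52 FREE]
Op 6: c = realloc(c, 10) -> c = 0; heap: [0-9 ALLOC][10-52 FREE]
Op 7: d = malloc(9) -> d = 10; heap: [0-9 ALLOC][10-18 ALLOC][19-52 FREE]
Op 8: d = realloc(d, 25) -> d = 10; heap: [0-9 ALLOC][10-34 ALLOC][35-52 FREE]

Answer: [0-9 ALLOC][10-34 ALLOC][35-52 FREE]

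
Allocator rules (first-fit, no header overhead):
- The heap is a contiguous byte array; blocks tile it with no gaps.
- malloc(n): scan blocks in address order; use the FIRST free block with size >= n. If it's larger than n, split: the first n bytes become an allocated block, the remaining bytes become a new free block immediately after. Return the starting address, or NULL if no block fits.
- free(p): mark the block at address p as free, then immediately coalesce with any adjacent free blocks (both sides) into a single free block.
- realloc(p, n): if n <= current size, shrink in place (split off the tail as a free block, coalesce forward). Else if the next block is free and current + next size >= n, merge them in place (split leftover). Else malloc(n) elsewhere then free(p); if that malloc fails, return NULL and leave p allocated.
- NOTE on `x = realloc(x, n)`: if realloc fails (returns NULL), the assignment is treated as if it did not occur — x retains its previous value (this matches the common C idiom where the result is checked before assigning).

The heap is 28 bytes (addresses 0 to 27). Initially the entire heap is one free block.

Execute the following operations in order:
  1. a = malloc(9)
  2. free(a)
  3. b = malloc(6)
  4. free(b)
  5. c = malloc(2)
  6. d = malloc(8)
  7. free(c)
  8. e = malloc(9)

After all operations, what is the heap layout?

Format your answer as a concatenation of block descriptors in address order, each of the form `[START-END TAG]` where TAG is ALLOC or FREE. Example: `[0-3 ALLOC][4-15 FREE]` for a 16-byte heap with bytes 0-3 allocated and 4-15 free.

Op 1: a = malloc(9) -> a = 0; heap: [0-8 ALLOC][9-27 FREE]
Op 2: free(a) -> (freed a); heap: [0-27 FREE]
Op 3: b = malloc(6) -> b = 0; heap: [0-5 ALLOC][6-27 FREE]
Op 4: free(b) -> (freed b); heap: [0-27 FREE]
Op 5: c = malloc(2) -> c = 0; heap: [0-1 ALLOC][2-27 FREE]
Op 6: d = malloc(8) -> d = 2; heap: [0-1 ALLOC][2-9 ALLOC][10-27 FREE]
Op 7: free(c) -> (freed c); heap: [0-1 FREE][2-9 ALLOC][10-27 FREE]
Op 8: e = malloc(9) -> e = 10; heap: [0-1 FREE][2-9 ALLOC][10-18 ALLOC][19-27 FREE]

Answer: [0-1 FREE][2-9 ALLOC][10-18 ALLOC][19-27 FREE]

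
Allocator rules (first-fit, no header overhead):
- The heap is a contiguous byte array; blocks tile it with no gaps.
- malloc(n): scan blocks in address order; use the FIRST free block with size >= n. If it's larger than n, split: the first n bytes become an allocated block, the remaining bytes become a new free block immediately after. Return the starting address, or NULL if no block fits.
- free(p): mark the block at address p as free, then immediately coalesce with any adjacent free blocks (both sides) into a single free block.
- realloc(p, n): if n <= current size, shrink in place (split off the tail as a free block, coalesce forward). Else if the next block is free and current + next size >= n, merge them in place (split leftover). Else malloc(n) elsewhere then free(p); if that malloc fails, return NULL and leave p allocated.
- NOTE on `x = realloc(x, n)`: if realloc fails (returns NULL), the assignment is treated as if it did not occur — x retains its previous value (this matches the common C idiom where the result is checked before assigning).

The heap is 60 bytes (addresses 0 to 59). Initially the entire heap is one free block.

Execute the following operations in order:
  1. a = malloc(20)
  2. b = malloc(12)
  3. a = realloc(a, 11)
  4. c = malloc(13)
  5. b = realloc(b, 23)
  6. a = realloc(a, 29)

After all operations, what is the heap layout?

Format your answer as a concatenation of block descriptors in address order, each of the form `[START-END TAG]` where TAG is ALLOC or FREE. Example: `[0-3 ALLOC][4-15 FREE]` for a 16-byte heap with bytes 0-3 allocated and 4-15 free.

Answer: [0-10 ALLOC][11-19 FREE][20-31 ALLOC][32-44 ALLOC][45-59 FREE]

Derivation:
Op 1: a = malloc(20) -> a = 0; heap: [0-19 ALLOC][20-59 FREE]
Op 2: b = malloc(12) -> b = 20; heap: [0-19 ALLOC][20-31 ALLOC][32-59 FREE]
Op 3: a = realloc(a, 11) -> a = 0; heap: [0-10 ALLOC][11-19 FREE][20-31 ALLOC][32-59 FREE]
Op 4: c = malloc(13) -> c = 32; heap: [0-10 ALLOC][11-19 FREE][20-31 ALLOC][32-44 ALLOC][45-59 FREE]
Op 5: b = realloc(b, 23) -> NULL (b unchanged); heap: [0-10 ALLOC][11-19 FREE][20-31 ALLOC][32-44 ALLOC][45-59 FREE]
Op 6: a = realloc(a, 29) -> NULL (a unchanged); heap: [0-10 ALLOC][11-19 FREE][20-31 ALLOC][32-44 ALLOC][45-59 FREE]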